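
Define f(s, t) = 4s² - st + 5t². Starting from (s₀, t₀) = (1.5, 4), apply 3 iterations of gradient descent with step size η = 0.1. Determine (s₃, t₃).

∇f = (8s - t, -s + 10t)
Step 1: at (1.5, 4), ∇f = (8, 38.5) → (1.5, 4) − 0.1·(8, 38.5) = (0.7, 0.15)
Step 2: at (0.7, 0.15), ∇f = (5.45, 0.8) → (0.7, 0.15) − 0.1·(5.45, 0.8) = (0.155, 0.07)
Step 3: at (0.155, 0.07), ∇f = (1.17, 0.545) → (0.155, 0.07) − 0.1·(1.17, 0.545) = (0.038, 0.0155)

(0.038, 0.0155)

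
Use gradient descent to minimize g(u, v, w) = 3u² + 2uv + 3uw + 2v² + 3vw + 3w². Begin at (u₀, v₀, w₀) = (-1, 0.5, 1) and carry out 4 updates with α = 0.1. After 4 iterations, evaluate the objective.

0.15076594

∇g = (6u + 2v + 3w, 2u + 4v + 3w, 3u + 3v + 6w)
Step 1: at (-1, 0.5, 1), ∇g = (-2, 3, 4.5) → (-1, 0.5, 1) − 0.1·(-2, 3, 4.5) = (-0.8, 0.2, 0.55)
Step 2: at (-0.8, 0.2, 0.55), ∇g = (-2.75, 0.85, 1.5) → (-0.8, 0.2, 0.55) − 0.1·(-2.75, 0.85, 1.5) = (-0.525, 0.115, 0.4)
Step 3: at (-0.525, 0.115, 0.4), ∇g = (-1.72, 0.61, 1.17) → (-0.525, 0.115, 0.4) − 0.1·(-1.72, 0.61, 1.17) = (-0.353, 0.054, 0.283)
Step 4: at (-0.353, 0.054, 0.283), ∇g = (-1.161, 0.359, 0.801) → (-0.353, 0.054, 0.283) − 0.1·(-1.161, 0.359, 0.801) = (-0.2369, 0.0181, 0.2029)
g(-0.2369, 0.0181, 0.2029) = 0.15076594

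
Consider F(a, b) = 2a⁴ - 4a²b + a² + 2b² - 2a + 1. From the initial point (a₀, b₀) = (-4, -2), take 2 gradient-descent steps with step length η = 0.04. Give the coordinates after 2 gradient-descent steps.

∇F = (8a³ - 8ab + 2a - 2, -4a² + 4b)
(a₁, b₁) = (-4, -2) − 0.04·(-586, -72) = (19.44, 0.88)
(a₂, b₂) = (19.44, 0.88) − 0.04·(58673.145472, -1508.1344) = (-2327.48581888, 61.205376)

(-2327.48581888, 61.205376)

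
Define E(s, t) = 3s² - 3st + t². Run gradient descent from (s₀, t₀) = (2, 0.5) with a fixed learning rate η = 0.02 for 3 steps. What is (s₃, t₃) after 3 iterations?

(1.45886, 0.752736)

∇E = (6s - 3t, -3s + 2t)
(s₁, t₁) = (2, 0.5) − 0.02·(10.5, -5) = (1.79, 0.6)
(s₂, t₂) = (1.79, 0.6) − 0.02·(8.94, -4.17) = (1.6112, 0.6834)
(s₃, t₃) = (1.6112, 0.6834) − 0.02·(7.617, -3.4668) = (1.45886, 0.752736)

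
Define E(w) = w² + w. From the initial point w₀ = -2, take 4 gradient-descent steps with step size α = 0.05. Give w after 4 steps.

E′(w) = 2w + 1
Step 1: E′(-2) = -3; w₁ = -2 − 0.05·(-3) = -1.85
Step 2: E′(-1.85) = -2.7; w₂ = -1.85 − 0.05·(-2.7) = -1.715
Step 3: E′(-1.715) = -2.43; w₃ = -1.715 − 0.05·(-2.43) = -1.5935
Step 4: E′(-1.5935) = -2.187; w₄ = -1.5935 − 0.05·(-2.187) = -1.48415

-1.48415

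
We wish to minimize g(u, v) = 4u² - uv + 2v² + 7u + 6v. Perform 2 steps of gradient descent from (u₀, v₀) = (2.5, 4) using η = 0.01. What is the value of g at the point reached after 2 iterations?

∇g = (8u - v + 7, -u + 4v + 6)
(u₁, v₁) = (2.5, 4) − 0.01·(23, 19.5) = (2.27, 3.805)
(u₂, v₂) = (2.27, 3.805) − 0.01·(21.355, 18.95) = (2.05645, 3.6155)
g(2.05645, 3.6155) = 71.712681935

71.712681935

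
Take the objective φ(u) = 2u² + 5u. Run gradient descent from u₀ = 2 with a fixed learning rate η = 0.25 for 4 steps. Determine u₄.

-1.25

φ′(u) = 4u + 5
Step 1: φ′(2) = 13; u₁ = 2 − 0.25·13 = -1.25
Step 2: φ′(-1.25) = 0; u₂ = -1.25 − 0.25·0 = -1.25
Step 3: φ′(-1.25) = 0; u₃ = -1.25 − 0.25·0 = -1.25
Step 4: φ′(-1.25) = 0; u₄ = -1.25 − 0.25·0 = -1.25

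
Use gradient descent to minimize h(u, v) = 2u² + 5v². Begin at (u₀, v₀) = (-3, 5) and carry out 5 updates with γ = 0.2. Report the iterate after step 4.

∇h = (4u, 10v)
Step 1: at (-3, 5), ∇h = (-12, 50) → (-3, 5) − 0.2·(-12, 50) = (-0.6, -5)
Step 2: at (-0.6, -5), ∇h = (-2.4, -50) → (-0.6, -5) − 0.2·(-2.4, -50) = (-0.12, 5)
Step 3: at (-0.12, 5), ∇h = (-0.48, 50) → (-0.12, 5) − 0.2·(-0.48, 50) = (-0.024, -5)
Step 4: at (-0.024, -5), ∇h = (-0.096, -50) → (-0.024, -5) − 0.2·(-0.096, -50) = (-0.0048, 5)

(-0.0048, 5)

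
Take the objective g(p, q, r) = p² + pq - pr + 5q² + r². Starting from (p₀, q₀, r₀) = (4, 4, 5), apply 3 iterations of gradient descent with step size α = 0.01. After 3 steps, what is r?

4.821542

∇g = (2p + q - r, p + 10q, -p + 2r)
Step 1: at (4, 4, 5), ∇g = (7, 44, 6) → (4, 4, 5) − 0.01·(7, 44, 6) = (3.93, 3.56, 4.94)
Step 2: at (3.93, 3.56, 4.94), ∇g = (6.48, 39.53, 5.95) → (3.93, 3.56, 4.94) − 0.01·(6.48, 39.53, 5.95) = (3.8652, 3.1647, 4.8805)
Step 3: at (3.8652, 3.1647, 4.8805), ∇g = (6.0146, 35.5122, 5.8958) → (3.8652, 3.1647, 4.8805) − 0.01·(6.0146, 35.5122, 5.8958) = (3.805054, 2.809578, 4.821542)
r = 4.821542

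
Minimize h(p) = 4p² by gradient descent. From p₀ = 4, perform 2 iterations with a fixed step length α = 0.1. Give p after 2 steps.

h′(p) = 8p
p₁ = 4 − 0.1·32 = 0.8
p₂ = 0.8 − 0.1·6.4 = 0.16

0.16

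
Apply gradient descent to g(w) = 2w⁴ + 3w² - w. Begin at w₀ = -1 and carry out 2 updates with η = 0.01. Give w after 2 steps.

-0.73987

g′(w) = 8w³ + 6w - 1
w₁ = -1 − 0.01·(-15) = -0.85
w₂ = -0.85 − 0.01·(-11.013) = -0.73987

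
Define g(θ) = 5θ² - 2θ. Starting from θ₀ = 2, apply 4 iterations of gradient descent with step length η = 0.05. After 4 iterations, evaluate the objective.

g′(θ) = 10θ - 2
θ₁ = 2 − 0.05·18 = 1.1
θ₂ = 1.1 − 0.05·9 = 0.65
θ₃ = 0.65 − 0.05·4.5 = 0.425
θ₄ = 0.425 − 0.05·2.25 = 0.3125
g(0.3125) = -0.13671875

-0.13671875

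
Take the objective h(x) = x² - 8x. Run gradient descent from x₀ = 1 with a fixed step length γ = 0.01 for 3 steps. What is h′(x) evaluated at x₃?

h′(x) = 2x - 8
Step 1: h′(1) = -6; x₁ = 1 − 0.01·(-6) = 1.06
Step 2: h′(1.06) = -5.88; x₂ = 1.06 − 0.01·(-5.88) = 1.1188
Step 3: h′(1.1188) = -5.7624; x₃ = 1.1188 − 0.01·(-5.7624) = 1.176424
h′(x) at (1.176424) = -5.647152

-5.647152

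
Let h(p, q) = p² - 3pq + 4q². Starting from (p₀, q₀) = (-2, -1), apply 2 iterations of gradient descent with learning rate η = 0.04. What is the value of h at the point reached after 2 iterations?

∇h = (2p - 3q, -3p + 8q)
(p₁, q₁) = (-2, -1) − 0.04·(-1, -2) = (-1.96, -0.92)
(p₂, q₂) = (-1.96, -0.92) − 0.04·(-1.16, -1.48) = (-1.9136, -0.8608)
h(-1.9136, -0.8608) = 1.68409088

1.68409088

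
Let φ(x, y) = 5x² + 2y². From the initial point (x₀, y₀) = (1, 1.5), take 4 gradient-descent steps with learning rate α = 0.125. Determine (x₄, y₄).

(0.00390625, 0.09375)

∇φ = (10x, 4y)
Step 1: at (1, 1.5), ∇φ = (10, 6) → (1, 1.5) − 0.125·(10, 6) = (-0.25, 0.75)
Step 2: at (-0.25, 0.75), ∇φ = (-2.5, 3) → (-0.25, 0.75) − 0.125·(-2.5, 3) = (0.0625, 0.375)
Step 3: at (0.0625, 0.375), ∇φ = (0.625, 1.5) → (0.0625, 0.375) − 0.125·(0.625, 1.5) = (-0.015625, 0.1875)
Step 4: at (-0.015625, 0.1875), ∇φ = (-0.15625, 0.75) → (-0.015625, 0.1875) − 0.125·(-0.15625, 0.75) = (0.00390625, 0.09375)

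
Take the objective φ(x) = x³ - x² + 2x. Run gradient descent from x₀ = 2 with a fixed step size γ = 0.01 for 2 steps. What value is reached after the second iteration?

1.8097

φ′(x) = 3x² - 2x + 2
x₁ = 2 − 0.01·10 = 1.9
x₂ = 1.9 − 0.01·9.03 = 1.8097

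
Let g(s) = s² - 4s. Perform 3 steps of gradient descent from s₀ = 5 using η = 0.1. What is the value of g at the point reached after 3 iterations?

g′(s) = 2s - 4
Step 1: g′(5) = 6; s₁ = 5 − 0.1·6 = 4.4
Step 2: g′(4.4) = 4.8; s₂ = 4.4 − 0.1·4.8 = 3.92
Step 3: g′(3.92) = 3.84; s₃ = 3.92 − 0.1·3.84 = 3.536
g(3.536) = -1.640704

-1.640704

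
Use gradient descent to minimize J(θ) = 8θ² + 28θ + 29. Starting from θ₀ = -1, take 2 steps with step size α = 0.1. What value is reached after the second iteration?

-1.48

J′(θ) = 16θ + 28
θ₁ = -1 − 0.1·12 = -2.2
θ₂ = -2.2 − 0.1·(-7.2) = -1.48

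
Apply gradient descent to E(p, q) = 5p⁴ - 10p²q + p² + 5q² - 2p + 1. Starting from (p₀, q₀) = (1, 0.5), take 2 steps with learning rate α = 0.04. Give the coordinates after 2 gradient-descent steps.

∇E = (20p³ - 20pq + 2p - 2, -10p² + 10q)
Step 1: at (1, 0.5), ∇E = (10, -5) → (1, 0.5) − 0.04·(10, -5) = (0.6, 0.7)
Step 2: at (0.6, 0.7), ∇E = (-4.88, 3.4) → (0.6, 0.7) − 0.04·(-4.88, 3.4) = (0.7952, 0.564)

(0.7952, 0.564)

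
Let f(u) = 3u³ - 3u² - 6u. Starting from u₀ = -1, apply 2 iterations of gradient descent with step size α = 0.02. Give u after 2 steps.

-1.452232

f′(u) = 9u² - 6u - 6
Step 1: f′(-1) = 9; u₁ = -1 − 0.02·9 = -1.18
Step 2: f′(-1.18) = 13.6116; u₂ = -1.18 − 0.02·13.6116 = -1.452232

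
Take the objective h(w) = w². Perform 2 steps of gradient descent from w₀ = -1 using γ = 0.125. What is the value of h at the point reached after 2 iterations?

0.31640625

h′(w) = 2w
Step 1: h′(-1) = -2; w₁ = -1 − 0.125·(-2) = -0.75
Step 2: h′(-0.75) = -1.5; w₂ = -0.75 − 0.125·(-1.5) = -0.5625
h(-0.5625) = 0.31640625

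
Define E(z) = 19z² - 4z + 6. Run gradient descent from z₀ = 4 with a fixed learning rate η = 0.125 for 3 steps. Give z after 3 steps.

E′(z) = 38z - 4
z₁ = 4 − 0.125·148 = -14.5
z₂ = -14.5 − 0.125·(-555) = 54.875
z₃ = 54.875 − 0.125·2081.25 = -205.28125

-205.28125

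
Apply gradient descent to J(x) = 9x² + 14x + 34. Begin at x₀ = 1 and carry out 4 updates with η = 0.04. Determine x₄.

J′(x) = 18x + 14
Step 1: J′(1) = 32; x₁ = 1 − 0.04·32 = -0.28
Step 2: J′(-0.28) = 8.96; x₂ = -0.28 − 0.04·8.96 = -0.6384
Step 3: J′(-0.6384) = 2.5088; x₃ = -0.6384 − 0.04·2.5088 = -0.738752
Step 4: J′(-0.738752) = 0.702464; x₄ = -0.738752 − 0.04·0.702464 = -0.76685056

-0.76685056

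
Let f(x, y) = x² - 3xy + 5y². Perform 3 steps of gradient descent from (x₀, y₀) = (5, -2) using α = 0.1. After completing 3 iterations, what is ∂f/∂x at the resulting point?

∇f = (2x - 3y, -3x + 10y)
(x₁, y₁) = (5, -2) − 0.1·(16, -35) = (3.4, 1.5)
(x₂, y₂) = (3.4, 1.5) − 0.1·(2.3, 4.8) = (3.17, 1.02)
(x₃, y₃) = (3.17, 1.02) − 0.1·(3.28, 0.69) = (2.842, 0.951)
∂f/∂x at (2.842, 0.951) = 2.831

2.831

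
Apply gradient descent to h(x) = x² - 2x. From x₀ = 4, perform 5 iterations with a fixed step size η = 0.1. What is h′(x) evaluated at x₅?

h′(x) = 2x - 2
x₁ = 4 − 0.1·6 = 3.4
x₂ = 3.4 − 0.1·4.8 = 2.92
x₃ = 2.92 − 0.1·3.84 = 2.536
x₄ = 2.536 − 0.1·3.072 = 2.2288
x₅ = 2.2288 − 0.1·2.4576 = 1.98304
h′(x) at (1.98304) = 1.96608

1.96608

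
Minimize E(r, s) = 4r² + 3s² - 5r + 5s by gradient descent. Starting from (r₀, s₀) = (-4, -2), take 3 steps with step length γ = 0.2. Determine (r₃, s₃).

(1.624, -0.824)

∇E = (8r - 5, 6s + 5)
(r₁, s₁) = (-4, -2) − 0.2·(-37, -7) = (3.4, -0.6)
(r₂, s₂) = (3.4, -0.6) − 0.2·(22.2, 1.4) = (-1.04, -0.88)
(r₃, s₃) = (-1.04, -0.88) − 0.2·(-13.32, -0.28) = (1.624, -0.824)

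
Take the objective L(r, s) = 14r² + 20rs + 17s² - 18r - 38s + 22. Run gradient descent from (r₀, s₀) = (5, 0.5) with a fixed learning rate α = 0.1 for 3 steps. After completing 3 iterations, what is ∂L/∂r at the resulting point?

-6674.384

∇L = (28r + 20s - 18, 20r + 34s - 38)
(r₁, s₁) = (5, 0.5) − 0.1·(132, 79) = (-8.2, -7.4)
(r₂, s₂) = (-8.2, -7.4) − 0.1·(-395.6, -453.6) = (31.36, 37.96)
(r₃, s₃) = (31.36, 37.96) − 0.1·(1619.28, 1879.84) = (-130.568, -150.024)
∂L/∂r at (-130.568, -150.024) = -6674.384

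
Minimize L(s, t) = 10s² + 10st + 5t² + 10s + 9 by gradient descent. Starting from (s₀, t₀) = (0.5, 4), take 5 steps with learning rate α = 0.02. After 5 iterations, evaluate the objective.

6.74669632

∇L = (20s + 10t + 10, 10s + 10t)
(s₁, t₁) = (0.5, 4) − 0.02·(60, 45) = (-0.7, 3.1)
(s₂, t₂) = (-0.7, 3.1) − 0.02·(27, 24) = (-1.24, 2.62)
(s₃, t₃) = (-1.24, 2.62) − 0.02·(11.4, 13.8) = (-1.468, 2.344)
(s₄, t₄) = (-1.468, 2.344) − 0.02·(4.08, 8.76) = (-1.5496, 2.1688)
(s₅, t₅) = (-1.5496, 2.1688) − 0.02·(0.696, 6.192) = (-1.56352, 2.04496)
L(-1.56352, 2.04496) = 6.74669632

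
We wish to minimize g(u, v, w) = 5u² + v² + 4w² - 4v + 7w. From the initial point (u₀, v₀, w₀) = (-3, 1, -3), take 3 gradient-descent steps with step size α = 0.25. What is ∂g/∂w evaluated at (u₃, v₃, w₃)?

17

∇g = (10u, 2v - 4, 8w + 7)
(u₁, v₁, w₁) = (-3, 1, -3) − 0.25·(-30, -2, -17) = (4.5, 1.5, 1.25)
(u₂, v₂, w₂) = (4.5, 1.5, 1.25) − 0.25·(45, -1, 17) = (-6.75, 1.75, -3)
(u₃, v₃, w₃) = (-6.75, 1.75, -3) − 0.25·(-67.5, -0.5, -17) = (10.125, 1.875, 1.25)
∂g/∂w at (10.125, 1.875, 1.25) = 17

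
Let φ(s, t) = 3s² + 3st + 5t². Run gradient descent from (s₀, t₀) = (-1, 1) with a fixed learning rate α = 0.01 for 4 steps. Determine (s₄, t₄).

∇φ = (6s + 3t, 3s + 10t)
(s₁, t₁) = (-1, 1) − 0.01·(-3, 7) = (-0.97, 0.93)
(s₂, t₂) = (-0.97, 0.93) − 0.01·(-3.03, 6.39) = (-0.9397, 0.8661)
(s₃, t₃) = (-0.9397, 0.8661) − 0.01·(-3.0399, 5.8419) = (-0.909301, 0.807681)
(s₄, t₄) = (-0.909301, 0.807681) − 0.01·(-3.032763, 5.348907) = (-0.87897337, 0.75419193)

(-0.87897337, 0.75419193)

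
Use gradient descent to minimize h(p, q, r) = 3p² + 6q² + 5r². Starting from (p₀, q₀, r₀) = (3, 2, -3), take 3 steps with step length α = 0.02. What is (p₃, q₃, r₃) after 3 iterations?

(2.044416, 0.877952, -1.536)

∇h = (6p, 12q, 10r)
Step 1: at (3, 2, -3), ∇h = (18, 24, -30) → (3, 2, -3) − 0.02·(18, 24, -30) = (2.64, 1.52, -2.4)
Step 2: at (2.64, 1.52, -2.4), ∇h = (15.84, 18.24, -24) → (2.64, 1.52, -2.4) − 0.02·(15.84, 18.24, -24) = (2.3232, 1.1552, -1.92)
Step 3: at (2.3232, 1.1552, -1.92), ∇h = (13.9392, 13.8624, -19.2) → (2.3232, 1.1552, -1.92) − 0.02·(13.9392, 13.8624, -19.2) = (2.044416, 0.877952, -1.536)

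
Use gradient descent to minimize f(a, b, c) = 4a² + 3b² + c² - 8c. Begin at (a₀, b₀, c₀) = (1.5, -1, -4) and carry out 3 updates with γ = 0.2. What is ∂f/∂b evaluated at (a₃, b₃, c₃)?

∇f = (8a, 6b, 2c - 8)
Step 1: at (1.5, -1, -4), ∇f = (12, -6, -16) → (1.5, -1, -4) − 0.2·(12, -6, -16) = (-0.9, 0.2, -0.8)
Step 2: at (-0.9, 0.2, -0.8), ∇f = (-7.2, 1.2, -9.6) → (-0.9, 0.2, -0.8) − 0.2·(-7.2, 1.2, -9.6) = (0.54, -0.04, 1.12)
Step 3: at (0.54, -0.04, 1.12), ∇f = (4.32, -0.24, -5.76) → (0.54, -0.04, 1.12) − 0.2·(4.32, -0.24, -5.76) = (-0.324, 0.008, 2.272)
∂f/∂b at (-0.324, 0.008, 2.272) = 0.048

0.048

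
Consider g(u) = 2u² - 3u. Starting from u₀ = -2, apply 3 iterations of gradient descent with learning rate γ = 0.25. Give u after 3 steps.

g′(u) = 4u - 3
u₁ = -2 − 0.25·(-11) = 0.75
u₂ = 0.75 − 0.25·0 = 0.75
u₃ = 0.75 − 0.25·0 = 0.75

0.75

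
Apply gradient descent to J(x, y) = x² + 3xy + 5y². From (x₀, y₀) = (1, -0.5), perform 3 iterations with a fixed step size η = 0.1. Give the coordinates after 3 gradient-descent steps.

(0.7655, -0.255)

∇J = (2x + 3y, 3x + 10y)
Step 1: at (1, -0.5), ∇J = (0.5, -2) → (1, -0.5) − 0.1·(0.5, -2) = (0.95, -0.3)
Step 2: at (0.95, -0.3), ∇J = (1, -0.15) → (0.95, -0.3) − 0.1·(1, -0.15) = (0.85, -0.285)
Step 3: at (0.85, -0.285), ∇J = (0.845, -0.3) → (0.85, -0.285) − 0.1·(0.845, -0.3) = (0.7655, -0.255)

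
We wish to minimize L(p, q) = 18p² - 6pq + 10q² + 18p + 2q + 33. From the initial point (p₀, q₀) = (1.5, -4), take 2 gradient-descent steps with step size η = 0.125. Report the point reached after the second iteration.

(39.65625, -18.4375)

∇L = (36p - 6q + 18, -6p + 20q + 2)
(p₁, q₁) = (1.5, -4) − 0.125·(96, -87) = (-10.5, 6.875)
(p₂, q₂) = (-10.5, 6.875) − 0.125·(-401.25, 202.5) = (39.65625, -18.4375)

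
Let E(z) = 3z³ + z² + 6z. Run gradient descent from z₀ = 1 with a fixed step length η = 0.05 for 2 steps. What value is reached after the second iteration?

E′(z) = 9z² + 2z + 6
Step 1: E′(1) = 17; z₁ = 1 − 0.05·17 = 0.15
Step 2: E′(0.15) = 6.5025; z₂ = 0.15 − 0.05·6.5025 = -0.175125

-0.175125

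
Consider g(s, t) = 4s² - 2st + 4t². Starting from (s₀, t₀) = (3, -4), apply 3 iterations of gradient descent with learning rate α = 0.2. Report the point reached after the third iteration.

∇g = (8s - 2t, -2s + 8t)
(s₁, t₁) = (3, -4) − 0.2·(32, -38) = (-3.4, 3.6)
(s₂, t₂) = (-3.4, 3.6) − 0.2·(-34.4, 35.6) = (3.48, -3.52)
(s₃, t₃) = (3.48, -3.52) − 0.2·(34.88, -35.12) = (-3.496, 3.504)

(-3.496, 3.504)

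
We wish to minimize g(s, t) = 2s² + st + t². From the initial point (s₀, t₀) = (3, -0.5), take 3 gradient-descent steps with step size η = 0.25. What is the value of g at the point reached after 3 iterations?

∇g = (4s + t, s + 2t)
(s₁, t₁) = (3, -0.5) − 0.25·(11.5, 2) = (0.125, -1)
(s₂, t₂) = (0.125, -1) − 0.25·(-0.5, -1.875) = (0.25, -0.53125)
(s₃, t₃) = (0.25, -0.53125) − 0.25·(0.46875, -0.8125) = (0.1328125, -0.328125)
g(0.1328125, -0.328125) = 0.099365234375

0.099365234375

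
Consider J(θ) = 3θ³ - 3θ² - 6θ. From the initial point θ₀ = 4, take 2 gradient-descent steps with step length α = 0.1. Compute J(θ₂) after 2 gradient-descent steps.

-675752.622401472

J′(θ) = 9θ² - 6θ - 6
Step 1: J′(4) = 114; θ₁ = 4 − 0.1·114 = -7.4
Step 2: J′(-7.4) = 531.24; θ₂ = -7.4 − 0.1·531.24 = -60.524
J(-60.524) = -675752.622401472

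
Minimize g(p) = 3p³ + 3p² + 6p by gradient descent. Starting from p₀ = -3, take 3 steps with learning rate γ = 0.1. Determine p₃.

g′(p) = 9p² + 6p + 6
Step 1: g′(-3) = 69; p₁ = -3 − 0.1·69 = -9.9
Step 2: g′(-9.9) = 828.69; p₂ = -9.9 − 0.1·828.69 = -92.769
Step 3: g′(-92.769) = 76904.172249; p₃ = -92.769 − 0.1·76904.172249 = -7783.1862249

-7783.1862249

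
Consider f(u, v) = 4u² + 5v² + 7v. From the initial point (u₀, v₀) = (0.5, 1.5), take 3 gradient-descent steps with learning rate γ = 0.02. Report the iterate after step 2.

∇f = (8u, 10v + 7)
Step 1: at (0.5, 1.5), ∇f = (4, 22) → (0.5, 1.5) − 0.02·(4, 22) = (0.42, 1.06)
Step 2: at (0.42, 1.06), ∇f = (3.36, 17.6) → (0.42, 1.06) − 0.02·(3.36, 17.6) = (0.3528, 0.708)

(0.3528, 0.708)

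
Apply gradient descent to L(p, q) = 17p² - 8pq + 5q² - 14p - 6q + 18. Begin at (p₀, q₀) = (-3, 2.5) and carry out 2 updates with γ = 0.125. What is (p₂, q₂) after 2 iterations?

∇L = (34p - 8q - 14, -8p + 10q - 6)
(p₁, q₁) = (-3, 2.5) − 0.125·(-136, 43) = (14, -2.875)
(p₂, q₂) = (14, -2.875) − 0.125·(485, -146.75) = (-46.625, 15.46875)

(-46.625, 15.46875)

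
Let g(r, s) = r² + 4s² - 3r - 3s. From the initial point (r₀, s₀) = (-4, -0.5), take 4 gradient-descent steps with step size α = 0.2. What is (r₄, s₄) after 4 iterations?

∇g = (2r - 3, 8s - 3)
(r₁, s₁) = (-4, -0.5) − 0.2·(-11, -7) = (-1.8, 0.9)
(r₂, s₂) = (-1.8, 0.9) − 0.2·(-6.6, 4.2) = (-0.48, 0.06)
(r₃, s₃) = (-0.48, 0.06) − 0.2·(-3.96, -2.52) = (0.312, 0.564)
(r₄, s₄) = (0.312, 0.564) − 0.2·(-2.376, 1.512) = (0.7872, 0.2616)

(0.7872, 0.2616)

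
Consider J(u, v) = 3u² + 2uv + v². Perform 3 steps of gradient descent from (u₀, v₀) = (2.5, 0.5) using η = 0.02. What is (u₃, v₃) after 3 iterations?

∇J = (6u + 2v, 2u + 2v)
(u₁, v₁) = (2.5, 0.5) − 0.02·(16, 6) = (2.18, 0.38)
(u₂, v₂) = (2.18, 0.38) − 0.02·(13.84, 5.12) = (1.9032, 0.2776)
(u₃, v₃) = (1.9032, 0.2776) − 0.02·(11.9744, 4.3616) = (1.663712, 0.190368)

(1.663712, 0.190368)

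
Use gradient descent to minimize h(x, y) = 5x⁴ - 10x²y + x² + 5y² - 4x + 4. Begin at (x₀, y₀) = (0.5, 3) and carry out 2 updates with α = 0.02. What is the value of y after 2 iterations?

∇h = (20x³ - 20xy + 2x - 4, -10x² + 10y)
(x₁, y₁) = (0.5, 3) − 0.02·(-30.5, 27.5) = (1.11, 2.45)
(x₂, y₂) = (1.11, 2.45) − 0.02·(-28.81738, 12.179) = (1.6863476, 2.20642)
y = 2.20642

2.20642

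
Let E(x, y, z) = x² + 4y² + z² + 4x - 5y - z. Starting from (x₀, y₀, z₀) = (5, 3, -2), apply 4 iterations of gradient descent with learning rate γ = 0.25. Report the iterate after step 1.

∇E = (2x + 4, 8y - 5, 2z - 1)
(x₁, y₁, z₁) = (5, 3, -2) − 0.25·(14, 19, -5) = (1.5, -1.75, -0.75)

(1.5, -1.75, -0.75)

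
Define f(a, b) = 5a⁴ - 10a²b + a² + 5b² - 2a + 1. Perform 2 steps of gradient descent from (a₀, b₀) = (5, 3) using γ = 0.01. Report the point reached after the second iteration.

∇f = (20a³ - 20ab + 2a - 2, -10a² + 10b)
(a₁, b₁) = (5, 3) − 0.01·(2208, -220) = (-17.08, 5.2)
(a₂, b₂) = (-17.08, 5.2) − 0.01·(-97913.57824, -2865.264) = (962.0557824, 33.85264)

(962.0557824, 33.85264)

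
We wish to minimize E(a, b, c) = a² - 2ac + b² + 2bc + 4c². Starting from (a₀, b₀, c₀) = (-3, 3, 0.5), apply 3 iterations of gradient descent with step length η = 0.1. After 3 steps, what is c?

-1.052

∇E = (2a - 2c, 2b + 2c, -2a + 2b + 8c)
(a₁, b₁, c₁) = (-3, 3, 0.5) − 0.1·(-7, 7, 16) = (-2.3, 2.3, -1.1)
(a₂, b₂, c₂) = (-2.3, 2.3, -1.1) − 0.1·(-2.4, 2.4, 0.4) = (-2.06, 2.06, -1.14)
(a₃, b₃, c₃) = (-2.06, 2.06, -1.14) − 0.1·(-1.84, 1.84, -0.88) = (-1.876, 1.876, -1.052)
c = -1.052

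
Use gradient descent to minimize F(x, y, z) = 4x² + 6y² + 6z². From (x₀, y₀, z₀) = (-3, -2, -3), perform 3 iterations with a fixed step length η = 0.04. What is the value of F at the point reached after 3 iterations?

∇F = (8x, 12y, 12z)
(x₁, y₁, z₁) = (-3, -2, -3) − 0.04·(-24, -24, -36) = (-2.04, -1.04, -1.56)
(x₂, y₂, z₂) = (-2.04, -1.04, -1.56) − 0.04·(-16.32, -12.48, -18.72) = (-1.3872, -0.5408, -0.8112)
(x₃, y₃, z₃) = (-1.3872, -0.5408, -0.8112) − 0.04·(-11.0976, -6.4896, -9.7344) = (-0.943296, -0.281216, -0.421824)
F(-0.943296, -0.281216, -0.421824) = 5.101336928256

5.101336928256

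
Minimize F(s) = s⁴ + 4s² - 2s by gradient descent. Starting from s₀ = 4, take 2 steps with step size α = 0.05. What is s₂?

F′(s) = 4s³ + 8s - 2
s₁ = 4 − 0.05·286 = -10.3
s₂ = -10.3 − 0.05·(-4455.308) = 212.4654

212.4654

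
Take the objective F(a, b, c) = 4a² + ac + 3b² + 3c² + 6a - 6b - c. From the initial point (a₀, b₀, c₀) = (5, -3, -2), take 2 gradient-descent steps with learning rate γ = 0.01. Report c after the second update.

-1.8404

∇F = (8a + c + 6, 6b - 6, a + 6c - 1)
(a₁, b₁, c₁) = (5, -3, -2) − 0.01·(44, -24, -8) = (4.56, -2.76, -1.92)
(a₂, b₂, c₂) = (4.56, -2.76, -1.92) − 0.01·(40.56, -22.56, -7.96) = (4.1544, -2.5344, -1.8404)
c = -1.8404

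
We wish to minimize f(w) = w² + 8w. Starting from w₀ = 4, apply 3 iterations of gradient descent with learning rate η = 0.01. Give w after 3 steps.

3.529536

f′(w) = 2w + 8
Step 1: f′(4) = 16; w₁ = 4 − 0.01·16 = 3.84
Step 2: f′(3.84) = 15.68; w₂ = 3.84 − 0.01·15.68 = 3.6832
Step 3: f′(3.6832) = 15.3664; w₃ = 3.6832 − 0.01·15.3664 = 3.529536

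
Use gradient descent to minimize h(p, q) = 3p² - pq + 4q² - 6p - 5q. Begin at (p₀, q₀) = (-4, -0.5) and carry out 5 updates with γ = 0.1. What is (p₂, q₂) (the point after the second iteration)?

∇h = (6p - q - 6, -p + 8q - 5)
Step 1: at (-4, -0.5), ∇h = (-29.5, -5) → (-4, -0.5) − 0.1·(-29.5, -5) = (-1.05, 0)
Step 2: at (-1.05, 0), ∇h = (-12.3, -3.95) → (-1.05, 0) − 0.1·(-12.3, -3.95) = (0.18, 0.395)

(0.18, 0.395)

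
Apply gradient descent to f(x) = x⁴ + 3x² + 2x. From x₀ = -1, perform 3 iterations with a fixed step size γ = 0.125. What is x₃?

f′(x) = 4x³ + 6x + 2
Step 1: f′(-1) = -8; x₁ = -1 − 0.125·(-8) = 0
Step 2: f′(0) = 2; x₂ = 0 − 0.125·2 = -0.25
Step 3: f′(-0.25) = 0.4375; x₃ = -0.25 − 0.125·0.4375 = -0.3046875

-0.3046875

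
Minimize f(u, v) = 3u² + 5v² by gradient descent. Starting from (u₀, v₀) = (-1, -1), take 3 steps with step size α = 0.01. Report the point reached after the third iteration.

(-0.830584, -0.729)

∇f = (6u, 10v)
Step 1: at (-1, -1), ∇f = (-6, -10) → (-1, -1) − 0.01·(-6, -10) = (-0.94, -0.9)
Step 2: at (-0.94, -0.9), ∇f = (-5.64, -9) → (-0.94, -0.9) − 0.01·(-5.64, -9) = (-0.8836, -0.81)
Step 3: at (-0.8836, -0.81), ∇f = (-5.3016, -8.1) → (-0.8836, -0.81) − 0.01·(-5.3016, -8.1) = (-0.830584, -0.729)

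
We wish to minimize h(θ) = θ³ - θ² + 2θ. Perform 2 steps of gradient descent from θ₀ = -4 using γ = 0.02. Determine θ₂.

h′(θ) = 3θ² - 2θ + 2
Step 1: h′(-4) = 58; θ₁ = -4 − 0.02·58 = -5.16
Step 2: h′(-5.16) = 92.1968; θ₂ = -5.16 − 0.02·92.1968 = -7.003936

-7.003936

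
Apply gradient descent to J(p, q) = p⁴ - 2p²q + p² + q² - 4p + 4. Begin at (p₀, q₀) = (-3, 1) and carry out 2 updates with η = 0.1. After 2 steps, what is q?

13.632

∇J = (4p³ - 4pq + 2p - 4, -2p² + 2q)
(p₁, q₁) = (-3, 1) − 0.1·(-106, -16) = (7.6, 2.6)
(p₂, q₂) = (7.6, 2.6) − 0.1·(1688.064, -110.32) = (-161.2064, 13.632)
q = 13.632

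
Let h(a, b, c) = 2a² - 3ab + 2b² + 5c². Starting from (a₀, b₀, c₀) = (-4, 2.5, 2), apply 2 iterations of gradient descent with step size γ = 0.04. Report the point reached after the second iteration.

∇h = (4a - 3b, -3a + 4b, 10c)
(a₁, b₁, c₁) = (-4, 2.5, 2) − 0.04·(-23.5, 22, 20) = (-3.06, 1.62, 1.2)
(a₂, b₂, c₂) = (-3.06, 1.62, 1.2) − 0.04·(-17.1, 15.66, 12) = (-2.376, 0.9936, 0.72)

(-2.376, 0.9936, 0.72)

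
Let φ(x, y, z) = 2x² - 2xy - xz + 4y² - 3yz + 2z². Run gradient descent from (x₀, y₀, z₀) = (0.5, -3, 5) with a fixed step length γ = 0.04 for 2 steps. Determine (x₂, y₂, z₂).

(0.3616, -0.4584, 3.0896)

∇φ = (4x - 2y - z, -2x + 8y - 3z, -x - 3y + 4z)
Step 1: at (0.5, -3, 5), ∇φ = (3, -40, 28.5) → (0.5, -3, 5) − 0.04·(3, -40, 28.5) = (0.38, -1.4, 3.86)
Step 2: at (0.38, -1.4, 3.86), ∇φ = (0.46, -23.54, 19.26) → (0.38, -1.4, 3.86) − 0.04·(0.46, -23.54, 19.26) = (0.3616, -0.4584, 3.0896)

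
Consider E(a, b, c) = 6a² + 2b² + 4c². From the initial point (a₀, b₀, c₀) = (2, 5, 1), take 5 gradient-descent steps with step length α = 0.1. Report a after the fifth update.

-0.00064

∇E = (12a, 4b, 8c)
(a₁, b₁, c₁) = (2, 5, 1) − 0.1·(24, 20, 8) = (-0.4, 3, 0.2)
(a₂, b₂, c₂) = (-0.4, 3, 0.2) − 0.1·(-4.8, 12, 1.6) = (0.08, 1.8, 0.04)
(a₃, b₃, c₃) = (0.08, 1.8, 0.04) − 0.1·(0.96, 7.2, 0.32) = (-0.016, 1.08, 0.008)
(a₄, b₄, c₄) = (-0.016, 1.08, 0.008) − 0.1·(-0.192, 4.32, 0.064) = (0.0032, 0.648, 0.0016)
(a₅, b₅, c₅) = (0.0032, 0.648, 0.0016) − 0.1·(0.0384, 2.592, 0.0128) = (-0.00064, 0.3888, 0.00032)
a = -0.00064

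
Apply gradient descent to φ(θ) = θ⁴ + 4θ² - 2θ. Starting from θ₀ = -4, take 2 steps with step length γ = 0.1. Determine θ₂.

-6244.8

φ′(θ) = 4θ³ + 8θ - 2
Step 1: φ′(-4) = -290; θ₁ = -4 − 0.1·(-290) = 25
Step 2: φ′(25) = 62698; θ₂ = 25 − 0.1·62698 = -6244.8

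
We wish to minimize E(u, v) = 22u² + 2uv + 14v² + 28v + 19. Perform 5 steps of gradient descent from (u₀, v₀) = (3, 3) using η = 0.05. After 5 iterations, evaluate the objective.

1780.7552125426

∇E = (44u + 2v, 2u + 28v + 28)
Step 1: at (3, 3), ∇E = (138, 118) → (3, 3) − 0.05·(138, 118) = (-3.9, -2.9)
Step 2: at (-3.9, -2.9), ∇E = (-177.4, -61) → (-3.9, -2.9) − 0.05·(-177.4, -61) = (4.97, 0.15)
Step 3: at (4.97, 0.15), ∇E = (218.98, 42.14) → (4.97, 0.15) − 0.05·(218.98, 42.14) = (-5.979, -1.957)
Step 4: at (-5.979, -1.957), ∇E = (-266.99, -38.754) → (-5.979, -1.957) − 0.05·(-266.99, -38.754) = (7.3705, -0.0193)
Step 5: at (7.3705, -0.0193), ∇E = (324.2634, 42.2006) → (7.3705, -0.0193) − 0.05·(324.2634, 42.2006) = (-8.84267, -2.12933)
E(-8.84267, -2.12933) = 1780.7552125426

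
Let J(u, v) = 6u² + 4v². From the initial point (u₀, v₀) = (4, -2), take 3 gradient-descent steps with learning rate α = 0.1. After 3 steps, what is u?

-0.032

∇J = (12u, 8v)
(u₁, v₁) = (4, -2) − 0.1·(48, -16) = (-0.8, -0.4)
(u₂, v₂) = (-0.8, -0.4) − 0.1·(-9.6, -3.2) = (0.16, -0.08)
(u₃, v₃) = (0.16, -0.08) − 0.1·(1.92, -0.64) = (-0.032, -0.016)
u = -0.032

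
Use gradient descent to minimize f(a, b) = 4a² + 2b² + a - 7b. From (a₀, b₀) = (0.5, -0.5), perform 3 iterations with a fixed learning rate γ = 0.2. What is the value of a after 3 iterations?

∇f = (8a + 1, 4b - 7)
Step 1: at (0.5, -0.5), ∇f = (5, -9) → (0.5, -0.5) − 0.2·(5, -9) = (-0.5, 1.3)
Step 2: at (-0.5, 1.3), ∇f = (-3, -1.8) → (-0.5, 1.3) − 0.2·(-3, -1.8) = (0.1, 1.66)
Step 3: at (0.1, 1.66), ∇f = (1.8, -0.36) → (0.1, 1.66) − 0.2·(1.8, -0.36) = (-0.26, 1.732)
a = -0.26

-0.26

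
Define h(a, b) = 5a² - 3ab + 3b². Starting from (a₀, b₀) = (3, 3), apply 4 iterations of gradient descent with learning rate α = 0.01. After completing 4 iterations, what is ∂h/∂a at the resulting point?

∇h = (10a - 3b, -3a + 6b)
Step 1: at (3, 3), ∇h = (21, 9) → (3, 3) − 0.01·(21, 9) = (2.79, 2.91)
Step 2: at (2.79, 2.91), ∇h = (19.17, 9.09) → (2.79, 2.91) − 0.01·(19.17, 9.09) = (2.5983, 2.8191)
Step 3: at (2.5983, 2.8191), ∇h = (17.5257, 9.1197) → (2.5983, 2.8191) − 0.01·(17.5257, 9.1197) = (2.423043, 2.727903)
Step 4: at (2.423043, 2.727903), ∇h = (16.046721, 9.098289) → (2.423043, 2.727903) − 0.01·(16.046721, 9.098289) = (2.26257579, 2.63692011)
∂h/∂a at (2.26257579, 2.63692011) = 14.71499757

14.71499757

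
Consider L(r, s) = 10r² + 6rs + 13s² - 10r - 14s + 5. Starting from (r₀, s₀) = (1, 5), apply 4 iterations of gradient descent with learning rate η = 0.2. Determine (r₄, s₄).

∇L = (20r + 6s - 10, 6r + 26s - 14)
(r₁, s₁) = (1, 5) − 0.2·(40, 122) = (-7, -19.4)
(r₂, s₂) = (-7, -19.4) − 0.2·(-266.4, -560.4) = (46.28, 92.68)
(r₃, s₃) = (46.28, 92.68) − 0.2·(1471.68, 2673.36) = (-248.056, -441.992)
(r₄, s₄) = (-248.056, -441.992) − 0.2·(-7623.072, -12994.128) = (1276.5584, 2156.8336)

(1276.5584, 2156.8336)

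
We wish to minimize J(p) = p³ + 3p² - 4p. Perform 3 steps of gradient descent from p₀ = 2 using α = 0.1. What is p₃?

J′(p) = 3p² + 6p - 4
Step 1: J′(2) = 20; p₁ = 2 − 0.1·20 = 0
Step 2: J′(0) = -4; p₂ = 0 − 0.1·(-4) = 0.4
Step 3: J′(0.4) = -1.12; p₃ = 0.4 − 0.1·(-1.12) = 0.512

0.512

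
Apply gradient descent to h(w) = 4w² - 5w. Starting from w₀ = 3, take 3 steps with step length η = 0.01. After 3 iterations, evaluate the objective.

h′(w) = 8w - 5
w₁ = 3 − 0.01·19 = 2.81
w₂ = 2.81 − 0.01·17.48 = 2.6352
w₃ = 2.6352 − 0.01·16.0816 = 2.474384
h(2.474384) = 12.118384717824

12.118384717824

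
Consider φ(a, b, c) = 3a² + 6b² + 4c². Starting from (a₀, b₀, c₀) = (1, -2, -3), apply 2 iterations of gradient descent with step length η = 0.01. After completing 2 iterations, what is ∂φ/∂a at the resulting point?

∇φ = (6a, 12b, 8c)
Step 1: at (1, -2, -3), ∇φ = (6, -24, -24) → (1, -2, -3) − 0.01·(6, -24, -24) = (0.94, -1.76, -2.76)
Step 2: at (0.94, -1.76, -2.76), ∇φ = (5.64, -21.12, -22.08) → (0.94, -1.76, -2.76) − 0.01·(5.64, -21.12, -22.08) = (0.8836, -1.5488, -2.5392)
∂φ/∂a at (0.8836, -1.5488, -2.5392) = 5.3016

5.3016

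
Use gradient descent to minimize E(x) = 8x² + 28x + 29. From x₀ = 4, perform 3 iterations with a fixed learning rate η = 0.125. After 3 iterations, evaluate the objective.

E′(x) = 16x + 28
Step 1: E′(4) = 92; x₁ = 4 − 0.125·92 = -7.5
Step 2: E′(-7.5) = -92; x₂ = -7.5 − 0.125·(-92) = 4
Step 3: E′(4) = 92; x₃ = 4 − 0.125·92 = -7.5
E(-7.5) = 269

269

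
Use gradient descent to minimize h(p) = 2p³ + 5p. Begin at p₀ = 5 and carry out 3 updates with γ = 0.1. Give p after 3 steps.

-3648.9235

h′(p) = 6p² + 5
p₁ = 5 − 0.1·155 = -10.5
p₂ = -10.5 − 0.1·666.5 = -77.15
p₃ = -77.15 − 0.1·35717.735 = -3648.9235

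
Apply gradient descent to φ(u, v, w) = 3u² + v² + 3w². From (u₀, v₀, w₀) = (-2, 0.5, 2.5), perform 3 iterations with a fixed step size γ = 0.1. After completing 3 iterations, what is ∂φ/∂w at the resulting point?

0.96

∇φ = (6u, 2v, 6w)
(u₁, v₁, w₁) = (-2, 0.5, 2.5) − 0.1·(-12, 1, 15) = (-0.8, 0.4, 1)
(u₂, v₂, w₂) = (-0.8, 0.4, 1) − 0.1·(-4.8, 0.8, 6) = (-0.32, 0.32, 0.4)
(u₃, v₃, w₃) = (-0.32, 0.32, 0.4) − 0.1·(-1.92, 0.64, 2.4) = (-0.128, 0.256, 0.16)
∂φ/∂w at (-0.128, 0.256, 0.16) = 0.96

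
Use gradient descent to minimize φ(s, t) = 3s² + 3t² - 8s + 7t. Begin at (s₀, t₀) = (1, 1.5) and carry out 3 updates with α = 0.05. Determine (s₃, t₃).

∇φ = (6s - 8, 6t + 7)
(s₁, t₁) = (1, 1.5) − 0.05·(-2, 16) = (1.1, 0.7)
(s₂, t₂) = (1.1, 0.7) − 0.05·(-1.4, 11.2) = (1.17, 0.14)
(s₃, t₃) = (1.17, 0.14) − 0.05·(-0.98, 7.84) = (1.219, -0.252)

(1.219, -0.252)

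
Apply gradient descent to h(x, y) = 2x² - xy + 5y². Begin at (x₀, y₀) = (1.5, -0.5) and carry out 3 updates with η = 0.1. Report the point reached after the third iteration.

(0.3235, 0.0525)

∇h = (4x - y, -x + 10y)
Step 1: at (1.5, -0.5), ∇h = (6.5, -6.5) → (1.5, -0.5) − 0.1·(6.5, -6.5) = (0.85, 0.15)
Step 2: at (0.85, 0.15), ∇h = (3.25, 0.65) → (0.85, 0.15) − 0.1·(3.25, 0.65) = (0.525, 0.085)
Step 3: at (0.525, 0.085), ∇h = (2.015, 0.325) → (0.525, 0.085) − 0.1·(2.015, 0.325) = (0.3235, 0.0525)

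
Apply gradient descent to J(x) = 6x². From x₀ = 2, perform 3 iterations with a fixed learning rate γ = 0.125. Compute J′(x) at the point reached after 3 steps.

-3

J′(x) = 12x
x₁ = 2 − 0.125·24 = -1
x₂ = -1 − 0.125·(-12) = 0.5
x₃ = 0.5 − 0.125·6 = -0.25
J′(x) at (-0.25) = -3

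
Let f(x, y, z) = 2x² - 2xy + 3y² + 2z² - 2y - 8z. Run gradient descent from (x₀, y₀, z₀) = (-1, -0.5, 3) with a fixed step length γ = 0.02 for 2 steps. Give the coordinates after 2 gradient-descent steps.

(-0.8824, -0.3848, 2.8464)

∇f = (4x - 2y, -2x + 6y - 2, 4z - 8)
Step 1: at (-1, -0.5, 3), ∇f = (-3, -3, 4) → (-1, -0.5, 3) − 0.02·(-3, -3, 4) = (-0.94, -0.44, 2.92)
Step 2: at (-0.94, -0.44, 2.92), ∇f = (-2.88, -2.76, 3.68) → (-0.94, -0.44, 2.92) − 0.02·(-2.88, -2.76, 3.68) = (-0.8824, -0.3848, 2.8464)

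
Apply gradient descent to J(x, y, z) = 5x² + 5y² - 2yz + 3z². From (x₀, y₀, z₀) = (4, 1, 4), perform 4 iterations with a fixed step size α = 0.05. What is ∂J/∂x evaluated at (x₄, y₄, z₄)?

2.5

∇J = (10x, 10y - 2z, -2y + 6z)
(x₁, y₁, z₁) = (4, 1, 4) − 0.05·(40, 2, 22) = (2, 0.9, 2.9)
(x₂, y₂, z₂) = (2, 0.9, 2.9) − 0.05·(20, 3.2, 15.6) = (1, 0.74, 2.12)
(x₃, y₃, z₃) = (1, 0.74, 2.12) − 0.05·(10, 3.16, 11.24) = (0.5, 0.582, 1.558)
(x₄, y₄, z₄) = (0.5, 0.582, 1.558) − 0.05·(5, 2.704, 8.184) = (0.25, 0.4468, 1.1488)
∂J/∂x at (0.25, 0.4468, 1.1488) = 2.5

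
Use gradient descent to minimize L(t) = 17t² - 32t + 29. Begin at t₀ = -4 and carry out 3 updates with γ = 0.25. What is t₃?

2085.5

L′(t) = 34t - 32
Step 1: L′(-4) = -168; t₁ = -4 − 0.25·(-168) = 38
Step 2: L′(38) = 1260; t₂ = 38 − 0.25·1260 = -277
Step 3: L′(-277) = -9450; t₃ = -277 − 0.25·(-9450) = 2085.5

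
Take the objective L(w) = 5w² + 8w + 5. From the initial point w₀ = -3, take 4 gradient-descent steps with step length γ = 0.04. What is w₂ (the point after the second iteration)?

-1.592

L′(w) = 10w + 8
Step 1: L′(-3) = -22; w₁ = -3 − 0.04·(-22) = -2.12
Step 2: L′(-2.12) = -13.2; w₂ = -2.12 − 0.04·(-13.2) = -1.592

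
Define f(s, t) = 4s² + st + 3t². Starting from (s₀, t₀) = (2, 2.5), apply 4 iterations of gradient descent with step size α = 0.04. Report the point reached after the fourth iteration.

(0.28700672, 0.72679936)

∇f = (8s + t, s + 6t)
Step 1: at (2, 2.5), ∇f = (18.5, 17) → (2, 2.5) − 0.04·(18.5, 17) = (1.26, 1.82)
Step 2: at (1.26, 1.82), ∇f = (11.9, 12.18) → (1.26, 1.82) − 0.04·(11.9, 12.18) = (0.784, 1.3328)
Step 3: at (0.784, 1.3328), ∇f = (7.6048, 8.7808) → (0.784, 1.3328) − 0.04·(7.6048, 8.7808) = (0.479808, 0.981568)
Step 4: at (0.479808, 0.981568), ∇f = (4.820032, 6.369216) → (0.479808, 0.981568) − 0.04·(4.820032, 6.369216) = (0.28700672, 0.72679936)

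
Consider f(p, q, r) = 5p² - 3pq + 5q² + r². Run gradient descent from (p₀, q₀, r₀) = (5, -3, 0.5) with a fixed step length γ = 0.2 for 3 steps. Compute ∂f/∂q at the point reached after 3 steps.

212.544

∇f = (10p - 3q, -3p + 10q, 2r)
Step 1: at (5, -3, 0.5), ∇f = (59, -45, 1) → (5, -3, 0.5) − 0.2·(59, -45, 1) = (-6.8, 6, 0.3)
Step 2: at (-6.8, 6, 0.3), ∇f = (-86, 80.4, 0.6) → (-6.8, 6, 0.3) − 0.2·(-86, 80.4, 0.6) = (10.4, -10.08, 0.18)
Step 3: at (10.4, -10.08, 0.18), ∇f = (134.24, -132, 0.36) → (10.4, -10.08, 0.18) − 0.2·(134.24, -132, 0.36) = (-16.448, 16.32, 0.108)
∂f/∂q at (-16.448, 16.32, 0.108) = 212.544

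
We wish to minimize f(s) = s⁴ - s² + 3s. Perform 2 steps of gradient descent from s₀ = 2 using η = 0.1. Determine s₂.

-1.0876

f′(s) = 4s³ - 2s + 3
s₁ = 2 − 0.1·31 = -1.1
s₂ = -1.1 − 0.1·(-0.124) = -1.0876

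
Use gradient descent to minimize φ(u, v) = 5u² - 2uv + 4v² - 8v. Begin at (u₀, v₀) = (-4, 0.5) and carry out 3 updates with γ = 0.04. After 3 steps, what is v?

∇φ = (10u - 2v, -2u + 8v - 8)
(u₁, v₁) = (-4, 0.5) − 0.04·(-41, 4) = (-2.36, 0.34)
(u₂, v₂) = (-2.36, 0.34) − 0.04·(-24.28, -0.56) = (-1.3888, 0.3624)
(u₃, v₃) = (-1.3888, 0.3624) − 0.04·(-14.6128, -2.3232) = (-0.804288, 0.455328)
v = 0.455328

0.455328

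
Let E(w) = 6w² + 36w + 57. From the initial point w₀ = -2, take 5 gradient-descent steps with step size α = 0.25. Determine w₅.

-35

E′(w) = 12w + 36
w₁ = -2 − 0.25·12 = -5
w₂ = -5 − 0.25·(-24) = 1
w₃ = 1 − 0.25·48 = -11
w₄ = -11 − 0.25·(-96) = 13
w₅ = 13 − 0.25·192 = -35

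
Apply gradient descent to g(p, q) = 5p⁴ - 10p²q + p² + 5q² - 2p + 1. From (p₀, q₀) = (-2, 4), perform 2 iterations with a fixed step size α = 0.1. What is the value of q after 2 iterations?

1.96

∇g = (20p³ - 20pq + 2p - 2, -10p² + 10q)
Step 1: at (-2, 4), ∇g = (-6, 0) → (-2, 4) − 0.1·(-6, 0) = (-1.4, 4)
Step 2: at (-1.4, 4), ∇g = (52.32, 20.4) → (-1.4, 4) − 0.1·(52.32, 20.4) = (-6.632, 1.96)
q = 1.96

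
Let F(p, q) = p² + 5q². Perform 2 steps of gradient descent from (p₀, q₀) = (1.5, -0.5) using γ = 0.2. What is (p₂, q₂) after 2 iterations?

∇F = (2p, 10q)
(p₁, q₁) = (1.5, -0.5) − 0.2·(3, -5) = (0.9, 0.5)
(p₂, q₂) = (0.9, 0.5) − 0.2·(1.8, 5) = (0.54, -0.5)

(0.54, -0.5)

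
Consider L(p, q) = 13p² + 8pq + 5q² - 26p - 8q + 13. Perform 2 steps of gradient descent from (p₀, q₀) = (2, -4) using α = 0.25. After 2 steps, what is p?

∇L = (26p + 8q - 26, 8p + 10q - 8)
Step 1: at (2, -4), ∇L = (-6, -32) → (2, -4) − 0.25·(-6, -32) = (3.5, 4)
Step 2: at (3.5, 4), ∇L = (97, 60) → (3.5, 4) − 0.25·(97, 60) = (-20.75, -11)
p = -20.75

-20.75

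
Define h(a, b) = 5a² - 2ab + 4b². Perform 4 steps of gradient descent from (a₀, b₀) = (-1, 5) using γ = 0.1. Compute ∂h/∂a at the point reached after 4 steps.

∇h = (10a - 2b, -2a + 8b)
(a₁, b₁) = (-1, 5) − 0.1·(-20, 42) = (1, 0.8)
(a₂, b₂) = (1, 0.8) − 0.1·(8.4, 4.4) = (0.16, 0.36)
(a₃, b₃) = (0.16, 0.36) − 0.1·(0.88, 2.56) = (0.072, 0.104)
(a₄, b₄) = (0.072, 0.104) − 0.1·(0.512, 0.688) = (0.0208, 0.0352)
∂h/∂a at (0.0208, 0.0352) = 0.1376

0.1376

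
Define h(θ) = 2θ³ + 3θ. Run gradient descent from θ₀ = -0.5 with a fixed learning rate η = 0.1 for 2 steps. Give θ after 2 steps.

-1.7915

h′(θ) = 6θ² + 3
θ₁ = -0.5 − 0.1·4.5 = -0.95
θ₂ = -0.95 − 0.1·8.415 = -1.7915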